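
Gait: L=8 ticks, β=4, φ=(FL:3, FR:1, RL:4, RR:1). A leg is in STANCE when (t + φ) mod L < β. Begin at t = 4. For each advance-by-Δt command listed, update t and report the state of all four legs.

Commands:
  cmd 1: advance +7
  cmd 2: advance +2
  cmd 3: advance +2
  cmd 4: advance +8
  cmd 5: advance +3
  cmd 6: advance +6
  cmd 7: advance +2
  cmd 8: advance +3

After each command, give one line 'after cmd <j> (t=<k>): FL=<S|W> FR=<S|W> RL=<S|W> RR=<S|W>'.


after cmd 1 (t=11): FL=W FR=W RL=W RR=W
after cmd 2 (t=13): FL=S FR=W RL=S RR=W
after cmd 3 (t=15): FL=S FR=S RL=S RR=S
after cmd 4 (t=23): FL=S FR=S RL=S RR=S
after cmd 5 (t=26): FL=W FR=S RL=W RR=S
after cmd 6 (t=32): FL=S FR=S RL=W RR=S
after cmd 7 (t=34): FL=W FR=S RL=W RR=S
after cmd 8 (t=37): FL=S FR=W RL=S RR=W

start t=4: FL=W FR=W RL=S RR=W
cmd 1: advance +7 → t=11, phase=(6,4,7,4) → FL=W FR=W RL=W RR=W
cmd 2: advance +2 → t=13, phase=(0,6,1,6) → FL=S FR=W RL=S RR=W
cmd 3: advance +2 → t=15, phase=(2,0,3,0) → FL=S FR=S RL=S RR=S
cmd 4: advance +8 → t=23, phase=(2,0,3,0) → FL=S FR=S RL=S RR=S
cmd 5: advance +3 → t=26, phase=(5,3,6,3) → FL=W FR=S RL=W RR=S
cmd 6: advance +6 → t=32, phase=(3,1,4,1) → FL=S FR=S RL=W RR=S
cmd 7: advance +2 → t=34, phase=(5,3,6,3) → FL=W FR=S RL=W RR=S
cmd 8: advance +3 → t=37, phase=(0,6,1,6) → FL=S FR=W RL=S RR=W


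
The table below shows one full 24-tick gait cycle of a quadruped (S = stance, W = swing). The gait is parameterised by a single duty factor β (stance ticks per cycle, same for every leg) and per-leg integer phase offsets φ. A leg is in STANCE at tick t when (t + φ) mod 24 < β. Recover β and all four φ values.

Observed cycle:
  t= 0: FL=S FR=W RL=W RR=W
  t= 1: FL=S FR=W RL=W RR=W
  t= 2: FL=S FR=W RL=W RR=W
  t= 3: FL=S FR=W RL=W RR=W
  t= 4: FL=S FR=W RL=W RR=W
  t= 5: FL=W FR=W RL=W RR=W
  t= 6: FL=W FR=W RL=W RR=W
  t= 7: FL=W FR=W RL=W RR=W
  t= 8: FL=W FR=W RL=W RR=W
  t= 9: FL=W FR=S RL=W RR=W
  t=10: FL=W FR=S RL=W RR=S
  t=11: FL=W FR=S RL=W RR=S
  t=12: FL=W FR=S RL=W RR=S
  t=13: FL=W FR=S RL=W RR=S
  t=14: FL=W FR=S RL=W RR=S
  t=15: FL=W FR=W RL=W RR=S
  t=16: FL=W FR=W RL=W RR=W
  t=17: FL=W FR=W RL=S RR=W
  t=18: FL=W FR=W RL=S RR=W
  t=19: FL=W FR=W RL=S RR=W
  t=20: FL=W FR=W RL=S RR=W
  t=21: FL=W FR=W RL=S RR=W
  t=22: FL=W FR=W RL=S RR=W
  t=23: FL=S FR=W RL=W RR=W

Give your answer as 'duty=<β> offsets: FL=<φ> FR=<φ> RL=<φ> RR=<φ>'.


duty β = stance ticks per leg = 6
FL: stance ticks = 6; W→S at t=23 → φ=1
FR: stance ticks = 6; W→S at t=9 → φ=15
RL: stance ticks = 6; W→S at t=17 → φ=7
RR: stance ticks = 6; W→S at t=10 → φ=14

duty=6 offsets: FL=1 FR=15 RL=7 RR=14


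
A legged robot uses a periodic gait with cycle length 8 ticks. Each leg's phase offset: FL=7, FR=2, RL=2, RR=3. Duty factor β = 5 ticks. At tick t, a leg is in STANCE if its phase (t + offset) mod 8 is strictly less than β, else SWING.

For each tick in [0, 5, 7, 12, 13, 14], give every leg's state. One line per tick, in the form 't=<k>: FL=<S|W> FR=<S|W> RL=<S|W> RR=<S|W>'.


t=0: FL=W FR=S RL=S RR=S
t=5: FL=S FR=W RL=W RR=S
t=7: FL=W FR=S RL=S RR=S
t=12: FL=S FR=W RL=W RR=W
t=13: FL=S FR=W RL=W RR=S
t=14: FL=W FR=S RL=S RR=S

t=0: phase=(7,2,2,3) vs β=5 → FL=W FR=S RL=S RR=S
t=5: phase=(4,7,7,0) vs β=5 → FL=S FR=W RL=W RR=S
t=7: phase=(6,1,1,2) vs β=5 → FL=W FR=S RL=S RR=S
t=12: phase=(3,6,6,7) vs β=5 → FL=S FR=W RL=W RR=W
t=13: phase=(4,7,7,0) vs β=5 → FL=S FR=W RL=W RR=S
t=14: phase=(5,0,0,1) vs β=5 → FL=W FR=S RL=S RR=S


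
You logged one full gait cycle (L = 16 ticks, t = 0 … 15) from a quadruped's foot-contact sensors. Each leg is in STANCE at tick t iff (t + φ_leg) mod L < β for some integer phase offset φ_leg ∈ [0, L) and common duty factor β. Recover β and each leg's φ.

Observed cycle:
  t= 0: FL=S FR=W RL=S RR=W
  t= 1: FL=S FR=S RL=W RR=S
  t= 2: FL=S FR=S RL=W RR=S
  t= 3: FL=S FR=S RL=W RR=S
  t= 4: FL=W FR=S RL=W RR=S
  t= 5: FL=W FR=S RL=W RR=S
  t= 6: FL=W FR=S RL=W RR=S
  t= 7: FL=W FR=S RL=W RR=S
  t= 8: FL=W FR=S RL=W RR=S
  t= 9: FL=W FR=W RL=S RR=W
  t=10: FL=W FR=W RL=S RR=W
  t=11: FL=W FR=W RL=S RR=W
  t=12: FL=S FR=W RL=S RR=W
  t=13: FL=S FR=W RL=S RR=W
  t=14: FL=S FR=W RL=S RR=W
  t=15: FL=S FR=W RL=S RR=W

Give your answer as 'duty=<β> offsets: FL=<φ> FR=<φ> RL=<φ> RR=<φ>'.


duty β = stance ticks per leg = 8
FL: stance ticks = 8; W→S at t=12 → φ=4
FR: stance ticks = 8; W→S at t=1 → φ=15
RL: stance ticks = 8; W→S at t=9 → φ=7
RR: stance ticks = 8; W→S at t=1 → φ=15

duty=8 offsets: FL=4 FR=15 RL=7 RR=15


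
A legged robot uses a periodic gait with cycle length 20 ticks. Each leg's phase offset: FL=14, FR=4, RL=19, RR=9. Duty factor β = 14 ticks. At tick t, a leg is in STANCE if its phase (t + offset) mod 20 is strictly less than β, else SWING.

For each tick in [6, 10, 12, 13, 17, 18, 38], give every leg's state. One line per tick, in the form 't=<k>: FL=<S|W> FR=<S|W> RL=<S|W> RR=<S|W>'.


t=6: FL=S FR=S RL=S RR=W
t=10: FL=S FR=W RL=S RR=W
t=12: FL=S FR=W RL=S RR=S
t=13: FL=S FR=W RL=S RR=S
t=17: FL=S FR=S RL=W RR=S
t=18: FL=S FR=S RL=W RR=S
t=38: FL=S FR=S RL=W RR=S

t=6: phase=(0,10,5,15) vs β=14 → FL=S FR=S RL=S RR=W
t=10: phase=(4,14,9,19) vs β=14 → FL=S FR=W RL=S RR=W
t=12: phase=(6,16,11,1) vs β=14 → FL=S FR=W RL=S RR=S
t=13: phase=(7,17,12,2) vs β=14 → FL=S FR=W RL=S RR=S
t=17: phase=(11,1,16,6) vs β=14 → FL=S FR=S RL=W RR=S
t=18: phase=(12,2,17,7) vs β=14 → FL=S FR=S RL=W RR=S
t=38: phase=(12,2,17,7) vs β=14 → FL=S FR=S RL=W RR=S


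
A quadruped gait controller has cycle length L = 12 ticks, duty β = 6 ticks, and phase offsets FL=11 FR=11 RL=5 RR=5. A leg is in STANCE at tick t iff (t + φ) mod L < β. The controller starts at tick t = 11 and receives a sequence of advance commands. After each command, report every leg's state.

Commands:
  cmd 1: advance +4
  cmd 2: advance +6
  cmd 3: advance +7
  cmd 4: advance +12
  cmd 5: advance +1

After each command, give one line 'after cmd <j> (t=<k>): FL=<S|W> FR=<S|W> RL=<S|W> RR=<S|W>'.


start t=11: FL=W FR=W RL=S RR=S
cmd 1: advance +4 → t=15, phase=(2,2,8,8) → FL=S FR=S RL=W RR=W
cmd 2: advance +6 → t=21, phase=(8,8,2,2) → FL=W FR=W RL=S RR=S
cmd 3: advance +7 → t=28, phase=(3,3,9,9) → FL=S FR=S RL=W RR=W
cmd 4: advance +12 → t=40, phase=(3,3,9,9) → FL=S FR=S RL=W RR=W
cmd 5: advance +1 → t=41, phase=(4,4,10,10) → FL=S FR=S RL=W RR=W

after cmd 1 (t=15): FL=S FR=S RL=W RR=W
after cmd 2 (t=21): FL=W FR=W RL=S RR=S
after cmd 3 (t=28): FL=S FR=S RL=W RR=W
after cmd 4 (t=40): FL=S FR=S RL=W RR=W
after cmd 5 (t=41): FL=S FR=S RL=W RR=W


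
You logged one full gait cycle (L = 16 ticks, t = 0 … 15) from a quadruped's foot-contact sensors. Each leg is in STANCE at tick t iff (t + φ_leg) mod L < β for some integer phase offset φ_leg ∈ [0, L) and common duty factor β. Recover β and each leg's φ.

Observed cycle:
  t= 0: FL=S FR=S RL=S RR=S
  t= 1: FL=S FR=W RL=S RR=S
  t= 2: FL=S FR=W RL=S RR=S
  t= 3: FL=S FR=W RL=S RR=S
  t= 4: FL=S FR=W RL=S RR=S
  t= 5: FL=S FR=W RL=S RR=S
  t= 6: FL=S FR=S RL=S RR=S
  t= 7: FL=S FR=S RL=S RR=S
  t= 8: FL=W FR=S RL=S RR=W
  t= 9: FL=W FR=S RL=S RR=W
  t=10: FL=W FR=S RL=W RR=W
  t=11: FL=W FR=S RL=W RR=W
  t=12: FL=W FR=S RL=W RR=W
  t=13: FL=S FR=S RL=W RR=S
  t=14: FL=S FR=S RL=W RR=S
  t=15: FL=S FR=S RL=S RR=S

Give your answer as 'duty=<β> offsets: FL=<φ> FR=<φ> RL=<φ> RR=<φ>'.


duty=11 offsets: FL=3 FR=10 RL=1 RR=3

duty β = stance ticks per leg = 11
FL: stance ticks = 11; W→S at t=13 → φ=3
FR: stance ticks = 11; W→S at t=6 → φ=10
RL: stance ticks = 11; W→S at t=15 → φ=1
RR: stance ticks = 11; W→S at t=13 → φ=3


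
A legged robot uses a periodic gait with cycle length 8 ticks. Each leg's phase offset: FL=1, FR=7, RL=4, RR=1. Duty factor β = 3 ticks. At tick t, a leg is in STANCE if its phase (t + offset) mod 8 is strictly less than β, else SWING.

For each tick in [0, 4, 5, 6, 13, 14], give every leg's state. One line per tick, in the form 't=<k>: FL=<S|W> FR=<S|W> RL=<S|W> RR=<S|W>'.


t=0: phase=(1,7,4,1) vs β=3 → FL=S FR=W RL=W RR=S
t=4: phase=(5,3,0,5) vs β=3 → FL=W FR=W RL=S RR=W
t=5: phase=(6,4,1,6) vs β=3 → FL=W FR=W RL=S RR=W
t=6: phase=(7,5,2,7) vs β=3 → FL=W FR=W RL=S RR=W
t=13: phase=(6,4,1,6) vs β=3 → FL=W FR=W RL=S RR=W
t=14: phase=(7,5,2,7) vs β=3 → FL=W FR=W RL=S RR=W

t=0: FL=S FR=W RL=W RR=S
t=4: FL=W FR=W RL=S RR=W
t=5: FL=W FR=W RL=S RR=W
t=6: FL=W FR=W RL=S RR=W
t=13: FL=W FR=W RL=S RR=W
t=14: FL=W FR=W RL=S RR=W


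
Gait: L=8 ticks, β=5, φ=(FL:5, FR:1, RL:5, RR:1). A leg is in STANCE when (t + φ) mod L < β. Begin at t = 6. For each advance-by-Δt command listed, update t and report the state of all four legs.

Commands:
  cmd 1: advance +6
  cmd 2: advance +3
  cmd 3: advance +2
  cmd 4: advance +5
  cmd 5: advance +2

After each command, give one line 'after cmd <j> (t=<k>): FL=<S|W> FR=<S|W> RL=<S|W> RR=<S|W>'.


after cmd 1 (t=12): FL=S FR=W RL=S RR=W
after cmd 2 (t=15): FL=S FR=S RL=S RR=S
after cmd 3 (t=17): FL=W FR=S RL=W RR=S
after cmd 4 (t=22): FL=S FR=W RL=S RR=W
after cmd 5 (t=24): FL=W FR=S RL=W RR=S

start t=6: FL=S FR=W RL=S RR=W
cmd 1: advance +6 → t=12, phase=(1,5,1,5) → FL=S FR=W RL=S RR=W
cmd 2: advance +3 → t=15, phase=(4,0,4,0) → FL=S FR=S RL=S RR=S
cmd 3: advance +2 → t=17, phase=(6,2,6,2) → FL=W FR=S RL=W RR=S
cmd 4: advance +5 → t=22, phase=(3,7,3,7) → FL=S FR=W RL=S RR=W
cmd 5: advance +2 → t=24, phase=(5,1,5,1) → FL=W FR=S RL=W RR=S


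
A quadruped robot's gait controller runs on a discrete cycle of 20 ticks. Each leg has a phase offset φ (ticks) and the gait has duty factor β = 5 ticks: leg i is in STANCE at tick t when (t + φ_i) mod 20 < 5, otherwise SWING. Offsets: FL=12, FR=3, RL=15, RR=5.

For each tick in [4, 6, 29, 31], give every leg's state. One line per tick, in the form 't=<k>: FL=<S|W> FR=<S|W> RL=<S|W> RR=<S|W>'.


t=4: phase=(16,7,19,9) vs β=5 → FL=W FR=W RL=W RR=W
t=6: phase=(18,9,1,11) vs β=5 → FL=W FR=W RL=S RR=W
t=29: phase=(1,12,4,14) vs β=5 → FL=S FR=W RL=S RR=W
t=31: phase=(3,14,6,16) vs β=5 → FL=S FR=W RL=W RR=W

t=4: FL=W FR=W RL=W RR=W
t=6: FL=W FR=W RL=S RR=W
t=29: FL=S FR=W RL=S RR=W
t=31: FL=S FR=W RL=W RR=W


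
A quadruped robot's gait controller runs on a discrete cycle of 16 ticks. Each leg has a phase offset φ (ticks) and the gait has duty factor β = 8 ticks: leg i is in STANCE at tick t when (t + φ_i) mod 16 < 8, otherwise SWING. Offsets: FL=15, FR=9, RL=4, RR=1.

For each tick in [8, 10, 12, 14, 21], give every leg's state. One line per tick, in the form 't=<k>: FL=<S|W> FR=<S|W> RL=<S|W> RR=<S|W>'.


t=8: phase=(7,1,12,9) vs β=8 → FL=S FR=S RL=W RR=W
t=10: phase=(9,3,14,11) vs β=8 → FL=W FR=S RL=W RR=W
t=12: phase=(11,5,0,13) vs β=8 → FL=W FR=S RL=S RR=W
t=14: phase=(13,7,2,15) vs β=8 → FL=W FR=S RL=S RR=W
t=21: phase=(4,14,9,6) vs β=8 → FL=S FR=W RL=W RR=S

t=8: FL=S FR=S RL=W RR=W
t=10: FL=W FR=S RL=W RR=W
t=12: FL=W FR=S RL=S RR=W
t=14: FL=W FR=S RL=S RR=W
t=21: FL=S FR=W RL=W RR=S


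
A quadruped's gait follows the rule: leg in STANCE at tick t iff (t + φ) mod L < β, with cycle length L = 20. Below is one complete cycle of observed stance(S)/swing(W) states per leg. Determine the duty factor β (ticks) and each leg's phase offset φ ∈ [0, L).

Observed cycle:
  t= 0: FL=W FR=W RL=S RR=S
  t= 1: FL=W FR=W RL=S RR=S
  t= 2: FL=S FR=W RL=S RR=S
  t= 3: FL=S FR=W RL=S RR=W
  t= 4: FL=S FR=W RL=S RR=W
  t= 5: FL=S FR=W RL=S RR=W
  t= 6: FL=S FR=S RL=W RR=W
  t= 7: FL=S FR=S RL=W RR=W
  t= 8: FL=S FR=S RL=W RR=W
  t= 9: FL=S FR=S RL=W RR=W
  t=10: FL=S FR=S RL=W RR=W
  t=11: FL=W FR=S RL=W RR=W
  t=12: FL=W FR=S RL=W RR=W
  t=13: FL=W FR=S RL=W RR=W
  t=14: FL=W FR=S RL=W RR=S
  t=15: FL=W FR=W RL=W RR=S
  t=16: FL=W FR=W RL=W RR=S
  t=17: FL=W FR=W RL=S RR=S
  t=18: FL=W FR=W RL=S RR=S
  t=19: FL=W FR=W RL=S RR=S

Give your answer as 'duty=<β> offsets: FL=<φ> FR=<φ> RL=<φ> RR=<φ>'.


duty=9 offsets: FL=18 FR=14 RL=3 RR=6

duty β = stance ticks per leg = 9
FL: stance ticks = 9; W→S at t=2 → φ=18
FR: stance ticks = 9; W→S at t=6 → φ=14
RL: stance ticks = 9; W→S at t=17 → φ=3
RR: stance ticks = 9; W→S at t=14 → φ=6


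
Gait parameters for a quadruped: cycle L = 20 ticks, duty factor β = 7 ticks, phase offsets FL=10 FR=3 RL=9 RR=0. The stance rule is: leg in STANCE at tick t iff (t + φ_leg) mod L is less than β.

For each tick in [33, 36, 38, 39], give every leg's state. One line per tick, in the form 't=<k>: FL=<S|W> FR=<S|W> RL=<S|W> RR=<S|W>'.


t=33: phase=(3,16,2,13) vs β=7 → FL=S FR=W RL=S RR=W
t=36: phase=(6,19,5,16) vs β=7 → FL=S FR=W RL=S RR=W
t=38: phase=(8,1,7,18) vs β=7 → FL=W FR=S RL=W RR=W
t=39: phase=(9,2,8,19) vs β=7 → FL=W FR=S RL=W RR=W

t=33: FL=S FR=W RL=S RR=W
t=36: FL=S FR=W RL=S RR=W
t=38: FL=W FR=S RL=W RR=W
t=39: FL=W FR=S RL=W RR=W


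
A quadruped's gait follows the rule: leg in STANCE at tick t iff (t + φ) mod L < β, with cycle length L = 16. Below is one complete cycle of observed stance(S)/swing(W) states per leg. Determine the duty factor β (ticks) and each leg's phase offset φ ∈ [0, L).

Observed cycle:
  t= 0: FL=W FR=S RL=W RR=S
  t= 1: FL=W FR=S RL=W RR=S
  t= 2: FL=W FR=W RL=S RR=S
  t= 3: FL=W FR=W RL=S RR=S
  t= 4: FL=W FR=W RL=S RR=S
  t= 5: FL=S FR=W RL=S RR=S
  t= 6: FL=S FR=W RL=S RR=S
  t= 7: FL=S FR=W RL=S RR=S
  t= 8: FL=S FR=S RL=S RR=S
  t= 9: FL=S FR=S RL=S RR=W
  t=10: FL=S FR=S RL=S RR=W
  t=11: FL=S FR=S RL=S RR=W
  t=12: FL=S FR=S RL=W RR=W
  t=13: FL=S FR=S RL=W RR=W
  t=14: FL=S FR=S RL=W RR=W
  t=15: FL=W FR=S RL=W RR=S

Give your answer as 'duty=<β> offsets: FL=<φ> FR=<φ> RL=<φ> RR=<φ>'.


duty=10 offsets: FL=11 FR=8 RL=14 RR=1

duty β = stance ticks per leg = 10
FL: stance ticks = 10; W→S at t=5 → φ=11
FR: stance ticks = 10; W→S at t=8 → φ=8
RL: stance ticks = 10; W→S at t=2 → φ=14
RR: stance ticks = 10; W→S at t=15 → φ=1


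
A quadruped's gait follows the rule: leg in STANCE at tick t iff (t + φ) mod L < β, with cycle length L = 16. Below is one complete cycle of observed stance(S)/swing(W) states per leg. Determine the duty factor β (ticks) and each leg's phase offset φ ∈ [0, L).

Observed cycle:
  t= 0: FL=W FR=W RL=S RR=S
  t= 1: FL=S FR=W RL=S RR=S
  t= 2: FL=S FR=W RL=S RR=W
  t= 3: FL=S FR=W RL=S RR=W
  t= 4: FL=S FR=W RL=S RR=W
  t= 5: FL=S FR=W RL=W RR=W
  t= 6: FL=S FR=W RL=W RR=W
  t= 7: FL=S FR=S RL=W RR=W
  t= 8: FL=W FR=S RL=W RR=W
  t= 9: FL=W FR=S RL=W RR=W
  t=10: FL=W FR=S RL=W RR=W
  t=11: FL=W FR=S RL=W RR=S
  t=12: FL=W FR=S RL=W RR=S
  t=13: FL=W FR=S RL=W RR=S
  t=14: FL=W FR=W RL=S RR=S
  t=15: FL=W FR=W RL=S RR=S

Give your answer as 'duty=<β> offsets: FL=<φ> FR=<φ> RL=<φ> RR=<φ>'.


duty β = stance ticks per leg = 7
FL: stance ticks = 7; W→S at t=1 → φ=15
FR: stance ticks = 7; W→S at t=7 → φ=9
RL: stance ticks = 7; W→S at t=14 → φ=2
RR: stance ticks = 7; W→S at t=11 → φ=5

duty=7 offsets: FL=15 FR=9 RL=2 RR=5


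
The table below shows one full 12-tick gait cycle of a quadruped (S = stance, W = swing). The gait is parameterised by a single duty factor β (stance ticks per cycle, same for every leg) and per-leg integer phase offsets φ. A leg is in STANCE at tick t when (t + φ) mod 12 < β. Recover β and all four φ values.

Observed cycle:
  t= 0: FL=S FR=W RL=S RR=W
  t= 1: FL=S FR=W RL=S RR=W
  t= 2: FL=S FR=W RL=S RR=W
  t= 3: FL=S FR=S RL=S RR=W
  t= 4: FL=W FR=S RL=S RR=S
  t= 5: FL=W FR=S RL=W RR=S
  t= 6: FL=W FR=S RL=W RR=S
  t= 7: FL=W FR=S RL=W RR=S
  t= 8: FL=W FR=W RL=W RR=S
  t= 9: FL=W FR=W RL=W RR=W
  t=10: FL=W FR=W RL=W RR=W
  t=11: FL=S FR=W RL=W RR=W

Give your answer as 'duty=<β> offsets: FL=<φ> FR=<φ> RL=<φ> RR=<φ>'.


duty β = stance ticks per leg = 5
FL: stance ticks = 5; W→S at t=11 → φ=1
FR: stance ticks = 5; W→S at t=3 → φ=9
RL: stance ticks = 5; W→S at t=0 → φ=0
RR: stance ticks = 5; W→S at t=4 → φ=8

duty=5 offsets: FL=1 FR=9 RL=0 RR=8


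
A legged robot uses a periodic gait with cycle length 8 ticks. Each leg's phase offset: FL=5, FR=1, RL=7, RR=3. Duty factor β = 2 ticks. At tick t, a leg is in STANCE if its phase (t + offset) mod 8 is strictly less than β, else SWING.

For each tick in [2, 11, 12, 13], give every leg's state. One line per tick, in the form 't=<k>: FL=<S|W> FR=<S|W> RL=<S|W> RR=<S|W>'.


t=2: FL=W FR=W RL=S RR=W
t=11: FL=S FR=W RL=W RR=W
t=12: FL=S FR=W RL=W RR=W
t=13: FL=W FR=W RL=W RR=S

t=2: phase=(7,3,1,5) vs β=2 → FL=W FR=W RL=S RR=W
t=11: phase=(0,4,2,6) vs β=2 → FL=S FR=W RL=W RR=W
t=12: phase=(1,5,3,7) vs β=2 → FL=S FR=W RL=W RR=W
t=13: phase=(2,6,4,0) vs β=2 → FL=W FR=W RL=W RR=S


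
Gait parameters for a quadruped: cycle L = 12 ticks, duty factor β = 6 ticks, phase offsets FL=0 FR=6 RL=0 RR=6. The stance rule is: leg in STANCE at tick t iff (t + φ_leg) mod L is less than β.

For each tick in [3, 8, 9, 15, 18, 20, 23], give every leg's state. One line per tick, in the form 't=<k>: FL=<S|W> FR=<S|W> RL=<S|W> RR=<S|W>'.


t=3: FL=S FR=W RL=S RR=W
t=8: FL=W FR=S RL=W RR=S
t=9: FL=W FR=S RL=W RR=S
t=15: FL=S FR=W RL=S RR=W
t=18: FL=W FR=S RL=W RR=S
t=20: FL=W FR=S RL=W RR=S
t=23: FL=W FR=S RL=W RR=S

t=3: phase=(3,9,3,9) vs β=6 → FL=S FR=W RL=S RR=W
t=8: phase=(8,2,8,2) vs β=6 → FL=W FR=S RL=W RR=S
t=9: phase=(9,3,9,3) vs β=6 → FL=W FR=S RL=W RR=S
t=15: phase=(3,9,3,9) vs β=6 → FL=S FR=W RL=S RR=W
t=18: phase=(6,0,6,0) vs β=6 → FL=W FR=S RL=W RR=S
t=20: phase=(8,2,8,2) vs β=6 → FL=W FR=S RL=W RR=S
t=23: phase=(11,5,11,5) vs β=6 → FL=W FR=S RL=W RR=S


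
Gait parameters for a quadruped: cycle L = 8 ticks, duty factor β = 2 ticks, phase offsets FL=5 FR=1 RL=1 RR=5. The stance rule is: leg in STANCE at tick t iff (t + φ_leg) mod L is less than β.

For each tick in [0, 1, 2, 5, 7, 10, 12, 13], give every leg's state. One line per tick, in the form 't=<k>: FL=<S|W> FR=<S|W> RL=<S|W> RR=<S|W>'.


t=0: FL=W FR=S RL=S RR=W
t=1: FL=W FR=W RL=W RR=W
t=2: FL=W FR=W RL=W RR=W
t=5: FL=W FR=W RL=W RR=W
t=7: FL=W FR=S RL=S RR=W
t=10: FL=W FR=W RL=W RR=W
t=12: FL=S FR=W RL=W RR=S
t=13: FL=W FR=W RL=W RR=W

t=0: phase=(5,1,1,5) vs β=2 → FL=W FR=S RL=S RR=W
t=1: phase=(6,2,2,6) vs β=2 → FL=W FR=W RL=W RR=W
t=2: phase=(7,3,3,7) vs β=2 → FL=W FR=W RL=W RR=W
t=5: phase=(2,6,6,2) vs β=2 → FL=W FR=W RL=W RR=W
t=7: phase=(4,0,0,4) vs β=2 → FL=W FR=S RL=S RR=W
t=10: phase=(7,3,3,7) vs β=2 → FL=W FR=W RL=W RR=W
t=12: phase=(1,5,5,1) vs β=2 → FL=S FR=W RL=W RR=S
t=13: phase=(2,6,6,2) vs β=2 → FL=W FR=W RL=W RR=W


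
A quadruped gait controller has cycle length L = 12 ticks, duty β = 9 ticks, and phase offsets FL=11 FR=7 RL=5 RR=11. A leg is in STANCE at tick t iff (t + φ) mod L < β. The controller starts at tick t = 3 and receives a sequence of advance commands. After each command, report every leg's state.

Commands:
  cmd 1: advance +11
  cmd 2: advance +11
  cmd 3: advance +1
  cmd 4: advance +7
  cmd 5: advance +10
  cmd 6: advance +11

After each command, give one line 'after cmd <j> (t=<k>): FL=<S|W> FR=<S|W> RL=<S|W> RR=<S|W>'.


after cmd 1 (t=14): FL=S FR=W RL=S RR=S
after cmd 2 (t=25): FL=S FR=S RL=S RR=S
after cmd 3 (t=26): FL=S FR=W RL=S RR=S
after cmd 4 (t=33): FL=S FR=S RL=S RR=S
after cmd 5 (t=43): FL=S FR=S RL=S RR=S
after cmd 6 (t=54): FL=S FR=S RL=W RR=S

start t=3: FL=S FR=W RL=S RR=S
cmd 1: advance +11 → t=14, phase=(1,9,7,1) → FL=S FR=W RL=S RR=S
cmd 2: advance +11 → t=25, phase=(0,8,6,0) → FL=S FR=S RL=S RR=S
cmd 3: advance +1 → t=26, phase=(1,9,7,1) → FL=S FR=W RL=S RR=S
cmd 4: advance +7 → t=33, phase=(8,4,2,8) → FL=S FR=S RL=S RR=S
cmd 5: advance +10 → t=43, phase=(6,2,0,6) → FL=S FR=S RL=S RR=S
cmd 6: advance +11 → t=54, phase=(5,1,11,5) → FL=S FR=S RL=W RR=S


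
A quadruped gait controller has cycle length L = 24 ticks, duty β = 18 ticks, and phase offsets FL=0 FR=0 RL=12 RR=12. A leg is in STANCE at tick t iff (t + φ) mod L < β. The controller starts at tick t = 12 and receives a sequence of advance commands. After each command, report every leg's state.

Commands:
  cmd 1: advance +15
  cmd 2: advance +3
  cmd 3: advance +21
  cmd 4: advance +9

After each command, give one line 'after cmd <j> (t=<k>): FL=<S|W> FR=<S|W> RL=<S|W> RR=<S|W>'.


start t=12: FL=S FR=S RL=S RR=S
cmd 1: advance +15 → t=27, phase=(3,3,15,15) → FL=S FR=S RL=S RR=S
cmd 2: advance +3 → t=30, phase=(6,6,18,18) → FL=S FR=S RL=W RR=W
cmd 3: advance +21 → t=51, phase=(3,3,15,15) → FL=S FR=S RL=S RR=S
cmd 4: advance +9 → t=60, phase=(12,12,0,0) → FL=S FR=S RL=S RR=S

after cmd 1 (t=27): FL=S FR=S RL=S RR=S
after cmd 2 (t=30): FL=S FR=S RL=W RR=W
after cmd 3 (t=51): FL=S FR=S RL=S RR=S
after cmd 4 (t=60): FL=S FR=S RL=S RR=S


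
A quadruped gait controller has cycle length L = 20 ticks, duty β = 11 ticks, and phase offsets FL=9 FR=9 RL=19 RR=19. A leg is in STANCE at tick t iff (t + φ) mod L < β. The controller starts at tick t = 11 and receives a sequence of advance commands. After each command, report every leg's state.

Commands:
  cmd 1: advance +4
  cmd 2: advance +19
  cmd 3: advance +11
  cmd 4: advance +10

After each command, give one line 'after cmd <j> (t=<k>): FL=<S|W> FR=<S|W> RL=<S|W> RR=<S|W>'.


start t=11: FL=S FR=S RL=S RR=S
cmd 1: advance +4 → t=15, phase=(4,4,14,14) → FL=S FR=S RL=W RR=W
cmd 2: advance +19 → t=34, phase=(3,3,13,13) → FL=S FR=S RL=W RR=W
cmd 3: advance +11 → t=45, phase=(14,14,4,4) → FL=W FR=W RL=S RR=S
cmd 4: advance +10 → t=55, phase=(4,4,14,14) → FL=S FR=S RL=W RR=W

after cmd 1 (t=15): FL=S FR=S RL=W RR=W
after cmd 2 (t=34): FL=S FR=S RL=W RR=W
after cmd 3 (t=45): FL=W FR=W RL=S RR=S
after cmd 4 (t=55): FL=S FR=S RL=W RR=W


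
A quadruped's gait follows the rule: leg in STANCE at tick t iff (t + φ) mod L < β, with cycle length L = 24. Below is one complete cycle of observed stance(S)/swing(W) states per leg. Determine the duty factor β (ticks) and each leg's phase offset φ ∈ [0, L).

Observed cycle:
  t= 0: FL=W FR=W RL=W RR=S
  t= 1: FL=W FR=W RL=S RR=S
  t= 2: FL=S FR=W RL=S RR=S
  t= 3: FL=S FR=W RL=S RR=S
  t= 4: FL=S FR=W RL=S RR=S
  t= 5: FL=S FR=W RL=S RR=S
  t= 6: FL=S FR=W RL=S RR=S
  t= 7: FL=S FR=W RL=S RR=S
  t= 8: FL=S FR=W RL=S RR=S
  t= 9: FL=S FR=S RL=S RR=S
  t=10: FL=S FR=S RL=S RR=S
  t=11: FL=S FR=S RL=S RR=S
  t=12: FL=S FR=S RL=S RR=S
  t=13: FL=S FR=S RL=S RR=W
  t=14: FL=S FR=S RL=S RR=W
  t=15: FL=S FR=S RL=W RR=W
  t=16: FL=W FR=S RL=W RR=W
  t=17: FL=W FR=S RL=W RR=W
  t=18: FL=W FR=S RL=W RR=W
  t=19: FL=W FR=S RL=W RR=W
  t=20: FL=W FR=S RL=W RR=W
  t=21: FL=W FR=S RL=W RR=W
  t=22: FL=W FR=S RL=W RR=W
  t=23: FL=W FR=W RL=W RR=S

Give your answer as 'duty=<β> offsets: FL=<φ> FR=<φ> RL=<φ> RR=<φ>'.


duty=14 offsets: FL=22 FR=15 RL=23 RR=1

duty β = stance ticks per leg = 14
FL: stance ticks = 14; W→S at t=2 → φ=22
FR: stance ticks = 14; W→S at t=9 → φ=15
RL: stance ticks = 14; W→S at t=1 → φ=23
RR: stance ticks = 14; W→S at t=23 → φ=1


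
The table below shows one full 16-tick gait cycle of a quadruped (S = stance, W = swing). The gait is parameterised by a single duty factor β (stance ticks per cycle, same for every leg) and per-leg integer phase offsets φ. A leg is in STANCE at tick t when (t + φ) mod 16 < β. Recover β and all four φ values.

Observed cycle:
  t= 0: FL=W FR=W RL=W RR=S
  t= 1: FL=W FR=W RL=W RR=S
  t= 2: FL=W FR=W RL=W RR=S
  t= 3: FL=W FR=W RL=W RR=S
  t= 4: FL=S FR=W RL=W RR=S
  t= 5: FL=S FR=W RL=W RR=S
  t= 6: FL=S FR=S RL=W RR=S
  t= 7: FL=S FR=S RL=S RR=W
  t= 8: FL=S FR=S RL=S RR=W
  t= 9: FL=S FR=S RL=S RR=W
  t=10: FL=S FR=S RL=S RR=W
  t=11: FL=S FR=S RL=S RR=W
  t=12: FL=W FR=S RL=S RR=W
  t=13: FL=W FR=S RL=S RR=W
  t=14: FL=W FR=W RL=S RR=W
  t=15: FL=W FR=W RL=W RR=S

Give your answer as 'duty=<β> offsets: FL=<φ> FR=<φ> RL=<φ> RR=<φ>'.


duty=8 offsets: FL=12 FR=10 RL=9 RR=1

duty β = stance ticks per leg = 8
FL: stance ticks = 8; W→S at t=4 → φ=12
FR: stance ticks = 8; W→S at t=6 → φ=10
RL: stance ticks = 8; W→S at t=7 → φ=9
RR: stance ticks = 8; W→S at t=15 → φ=1


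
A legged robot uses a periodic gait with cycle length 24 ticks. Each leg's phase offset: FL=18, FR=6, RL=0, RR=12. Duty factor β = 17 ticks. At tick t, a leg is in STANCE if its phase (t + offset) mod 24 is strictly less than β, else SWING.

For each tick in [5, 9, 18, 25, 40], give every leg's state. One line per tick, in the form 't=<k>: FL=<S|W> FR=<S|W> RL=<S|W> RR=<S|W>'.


t=5: phase=(23,11,5,17) vs β=17 → FL=W FR=S RL=S RR=W
t=9: phase=(3,15,9,21) vs β=17 → FL=S FR=S RL=S RR=W
t=18: phase=(12,0,18,6) vs β=17 → FL=S FR=S RL=W RR=S
t=25: phase=(19,7,1,13) vs β=17 → FL=W FR=S RL=S RR=S
t=40: phase=(10,22,16,4) vs β=17 → FL=S FR=W RL=S RR=S

t=5: FL=W FR=S RL=S RR=W
t=9: FL=S FR=S RL=S RR=W
t=18: FL=S FR=S RL=W RR=S
t=25: FL=W FR=S RL=S RR=S
t=40: FL=S FR=W RL=S RR=S


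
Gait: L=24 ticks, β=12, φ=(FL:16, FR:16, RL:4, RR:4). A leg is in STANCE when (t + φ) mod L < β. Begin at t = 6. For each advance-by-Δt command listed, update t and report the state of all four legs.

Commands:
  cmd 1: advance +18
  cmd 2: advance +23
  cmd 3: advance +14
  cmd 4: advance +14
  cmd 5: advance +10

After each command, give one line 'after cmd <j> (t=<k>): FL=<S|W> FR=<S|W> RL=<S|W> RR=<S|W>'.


start t=6: FL=W FR=W RL=S RR=S
cmd 1: advance +18 → t=24, phase=(16,16,4,4) → FL=W FR=W RL=S RR=S
cmd 2: advance +23 → t=47, phase=(15,15,3,3) → FL=W FR=W RL=S RR=S
cmd 3: advance +14 → t=61, phase=(5,5,17,17) → FL=S FR=S RL=W RR=W
cmd 4: advance +14 → t=75, phase=(19,19,7,7) → FL=W FR=W RL=S RR=S
cmd 5: advance +10 → t=85, phase=(5,5,17,17) → FL=S FR=S RL=W RR=W

after cmd 1 (t=24): FL=W FR=W RL=S RR=S
after cmd 2 (t=47): FL=W FR=W RL=S RR=S
after cmd 3 (t=61): FL=S FR=S RL=W RR=W
after cmd 4 (t=75): FL=W FR=W RL=S RR=S
after cmd 5 (t=85): FL=S FR=S RL=W RR=W


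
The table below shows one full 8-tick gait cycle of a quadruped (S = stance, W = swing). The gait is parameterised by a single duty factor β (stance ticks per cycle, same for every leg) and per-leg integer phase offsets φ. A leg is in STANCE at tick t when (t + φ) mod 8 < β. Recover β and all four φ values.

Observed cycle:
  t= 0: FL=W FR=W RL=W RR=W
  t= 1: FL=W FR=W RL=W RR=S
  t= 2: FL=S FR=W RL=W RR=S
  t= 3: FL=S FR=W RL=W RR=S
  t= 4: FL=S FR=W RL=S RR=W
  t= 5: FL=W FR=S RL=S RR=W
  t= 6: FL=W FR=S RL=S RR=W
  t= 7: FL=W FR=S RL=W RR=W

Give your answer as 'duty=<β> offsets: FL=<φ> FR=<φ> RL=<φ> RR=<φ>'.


duty=3 offsets: FL=6 FR=3 RL=4 RR=7

duty β = stance ticks per leg = 3
FL: stance ticks = 3; W→S at t=2 → φ=6
FR: stance ticks = 3; W→S at t=5 → φ=3
RL: stance ticks = 3; W→S at t=4 → φ=4
RR: stance ticks = 3; W→S at t=1 → φ=7


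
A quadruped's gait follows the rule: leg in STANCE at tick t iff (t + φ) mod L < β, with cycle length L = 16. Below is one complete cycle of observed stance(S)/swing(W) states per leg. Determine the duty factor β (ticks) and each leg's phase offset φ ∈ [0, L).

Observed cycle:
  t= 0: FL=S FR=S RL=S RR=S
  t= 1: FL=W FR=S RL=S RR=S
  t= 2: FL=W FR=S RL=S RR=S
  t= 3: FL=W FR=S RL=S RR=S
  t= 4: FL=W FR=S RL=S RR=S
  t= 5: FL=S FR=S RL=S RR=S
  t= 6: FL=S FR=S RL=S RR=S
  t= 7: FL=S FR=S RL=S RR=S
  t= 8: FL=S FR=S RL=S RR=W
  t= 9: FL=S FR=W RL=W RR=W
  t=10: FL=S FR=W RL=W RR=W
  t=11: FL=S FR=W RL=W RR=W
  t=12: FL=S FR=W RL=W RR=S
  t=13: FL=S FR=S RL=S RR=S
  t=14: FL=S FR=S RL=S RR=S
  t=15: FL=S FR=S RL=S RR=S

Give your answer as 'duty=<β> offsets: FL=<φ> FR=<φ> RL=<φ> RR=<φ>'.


duty=12 offsets: FL=11 FR=3 RL=3 RR=4

duty β = stance ticks per leg = 12
FL: stance ticks = 12; W→S at t=5 → φ=11
FR: stance ticks = 12; W→S at t=13 → φ=3
RL: stance ticks = 12; W→S at t=13 → φ=3
RR: stance ticks = 12; W→S at t=12 → φ=4


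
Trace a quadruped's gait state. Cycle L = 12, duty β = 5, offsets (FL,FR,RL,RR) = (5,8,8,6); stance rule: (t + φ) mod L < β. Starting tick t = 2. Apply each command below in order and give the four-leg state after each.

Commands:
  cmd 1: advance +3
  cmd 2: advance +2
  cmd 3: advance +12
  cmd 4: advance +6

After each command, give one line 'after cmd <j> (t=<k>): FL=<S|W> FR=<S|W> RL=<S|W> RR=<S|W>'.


start t=2: FL=W FR=W RL=W RR=W
cmd 1: advance +3 → t=5, phase=(10,1,1,11) → FL=W FR=S RL=S RR=W
cmd 2: advance +2 → t=7, phase=(0,3,3,1) → FL=S FR=S RL=S RR=S
cmd 3: advance +12 → t=19, phase=(0,3,3,1) → FL=S FR=S RL=S RR=S
cmd 4: advance +6 → t=25, phase=(6,9,9,7) → FL=W FR=W RL=W RR=W

after cmd 1 (t=5): FL=W FR=S RL=S RR=W
after cmd 2 (t=7): FL=S FR=S RL=S RR=S
after cmd 3 (t=19): FL=S FR=S RL=S RR=S
after cmd 4 (t=25): FL=W FR=W RL=W RR=W


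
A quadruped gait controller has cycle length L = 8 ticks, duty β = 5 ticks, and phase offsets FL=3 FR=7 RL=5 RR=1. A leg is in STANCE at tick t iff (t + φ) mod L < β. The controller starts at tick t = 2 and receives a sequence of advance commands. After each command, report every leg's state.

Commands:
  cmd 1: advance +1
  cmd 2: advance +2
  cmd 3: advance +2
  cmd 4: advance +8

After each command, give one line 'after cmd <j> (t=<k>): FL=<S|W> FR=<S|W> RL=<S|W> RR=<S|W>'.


start t=2: FL=W FR=S RL=W RR=S
cmd 1: advance +1 → t=3, phase=(6,2,0,4) → FL=W FR=S RL=S RR=S
cmd 2: advance +2 → t=5, phase=(0,4,2,6) → FL=S FR=S RL=S RR=W
cmd 3: advance +2 → t=7, phase=(2,6,4,0) → FL=S FR=W RL=S RR=S
cmd 4: advance +8 → t=15, phase=(2,6,4,0) → FL=S FR=W RL=S RR=S

after cmd 1 (t=3): FL=W FR=S RL=S RR=S
after cmd 2 (t=5): FL=S FR=S RL=S RR=W
after cmd 3 (t=7): FL=S FR=W RL=S RR=S
after cmd 4 (t=15): FL=S FR=W RL=S RR=S


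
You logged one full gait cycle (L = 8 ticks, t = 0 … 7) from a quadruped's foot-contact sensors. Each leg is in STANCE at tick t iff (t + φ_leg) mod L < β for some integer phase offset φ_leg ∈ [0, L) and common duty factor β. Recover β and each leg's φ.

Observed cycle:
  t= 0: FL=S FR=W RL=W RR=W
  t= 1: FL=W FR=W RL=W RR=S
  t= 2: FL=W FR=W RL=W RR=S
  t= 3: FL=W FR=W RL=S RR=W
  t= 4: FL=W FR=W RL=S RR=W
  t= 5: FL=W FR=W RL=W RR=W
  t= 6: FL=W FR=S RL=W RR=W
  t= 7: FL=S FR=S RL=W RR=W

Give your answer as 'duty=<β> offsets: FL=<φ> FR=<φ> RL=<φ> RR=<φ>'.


duty=2 offsets: FL=1 FR=2 RL=5 RR=7

duty β = stance ticks per leg = 2
FL: stance ticks = 2; W→S at t=7 → φ=1
FR: stance ticks = 2; W→S at t=6 → φ=2
RL: stance ticks = 2; W→S at t=3 → φ=5
RR: stance ticks = 2; W→S at t=1 → φ=7


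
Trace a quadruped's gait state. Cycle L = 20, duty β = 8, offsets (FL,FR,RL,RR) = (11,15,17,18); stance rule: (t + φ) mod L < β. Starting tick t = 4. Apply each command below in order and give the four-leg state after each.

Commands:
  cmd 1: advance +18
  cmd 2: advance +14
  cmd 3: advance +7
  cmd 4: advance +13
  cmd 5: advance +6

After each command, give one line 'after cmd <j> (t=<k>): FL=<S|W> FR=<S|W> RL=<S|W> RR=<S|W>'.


start t=4: FL=W FR=W RL=S RR=S
cmd 1: advance +18 → t=22, phase=(13,17,19,0) → FL=W FR=W RL=W RR=S
cmd 2: advance +14 → t=36, phase=(7,11,13,14) → FL=S FR=W RL=W RR=W
cmd 3: advance +7 → t=43, phase=(14,18,0,1) → FL=W FR=W RL=S RR=S
cmd 4: advance +13 → t=56, phase=(7,11,13,14) → FL=S FR=W RL=W RR=W
cmd 5: advance +6 → t=62, phase=(13,17,19,0) → FL=W FR=W RL=W RR=S

after cmd 1 (t=22): FL=W FR=W RL=W RR=S
after cmd 2 (t=36): FL=S FR=W RL=W RR=W
after cmd 3 (t=43): FL=W FR=W RL=S RR=S
after cmd 4 (t=56): FL=S FR=W RL=W RR=W
after cmd 5 (t=62): FL=W FR=W RL=W RR=S


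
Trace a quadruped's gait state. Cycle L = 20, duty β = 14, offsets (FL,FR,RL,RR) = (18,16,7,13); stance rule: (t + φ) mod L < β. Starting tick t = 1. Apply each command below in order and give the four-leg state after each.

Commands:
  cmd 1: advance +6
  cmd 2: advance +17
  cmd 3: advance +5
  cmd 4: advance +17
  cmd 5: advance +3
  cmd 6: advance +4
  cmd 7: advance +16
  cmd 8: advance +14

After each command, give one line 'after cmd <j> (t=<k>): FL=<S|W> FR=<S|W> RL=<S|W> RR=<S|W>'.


after cmd 1 (t=7): FL=S FR=S RL=W RR=S
after cmd 2 (t=24): FL=S FR=S RL=S RR=W
after cmd 3 (t=29): FL=S FR=S RL=W RR=S
after cmd 4 (t=46): FL=S FR=S RL=S RR=W
after cmd 5 (t=49): FL=S FR=S RL=W RR=S
after cmd 6 (t=53): FL=S FR=S RL=S RR=S
after cmd 7 (t=69): FL=S FR=S RL=W RR=S
after cmd 8 (t=83): FL=S FR=W RL=S RR=W

start t=1: FL=W FR=W RL=S RR=W
cmd 1: advance +6 → t=7, phase=(5,3,14,0) → FL=S FR=S RL=W RR=S
cmd 2: advance +17 → t=24, phase=(2,0,11,17) → FL=S FR=S RL=S RR=W
cmd 3: advance +5 → t=29, phase=(7,5,16,2) → FL=S FR=S RL=W RR=S
cmd 4: advance +17 → t=46, phase=(4,2,13,19) → FL=S FR=S RL=S RR=W
cmd 5: advance +3 → t=49, phase=(7,5,16,2) → FL=S FR=S RL=W RR=S
cmd 6: advance +4 → t=53, phase=(11,9,0,6) → FL=S FR=S RL=S RR=S
cmd 7: advance +16 → t=69, phase=(7,5,16,2) → FL=S FR=S RL=W RR=S
cmd 8: advance +14 → t=83, phase=(1,19,10,16) → FL=S FR=W RL=S RR=W


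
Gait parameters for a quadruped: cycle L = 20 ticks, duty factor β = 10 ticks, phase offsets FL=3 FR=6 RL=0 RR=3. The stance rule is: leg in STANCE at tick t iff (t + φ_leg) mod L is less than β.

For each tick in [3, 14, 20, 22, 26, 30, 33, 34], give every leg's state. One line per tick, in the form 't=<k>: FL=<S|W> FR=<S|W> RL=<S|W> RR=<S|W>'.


t=3: phase=(6,9,3,6) vs β=10 → FL=S FR=S RL=S RR=S
t=14: phase=(17,0,14,17) vs β=10 → FL=W FR=S RL=W RR=W
t=20: phase=(3,6,0,3) vs β=10 → FL=S FR=S RL=S RR=S
t=22: phase=(5,8,2,5) vs β=10 → FL=S FR=S RL=S RR=S
t=26: phase=(9,12,6,9) vs β=10 → FL=S FR=W RL=S RR=S
t=30: phase=(13,16,10,13) vs β=10 → FL=W FR=W RL=W RR=W
t=33: phase=(16,19,13,16) vs β=10 → FL=W FR=W RL=W RR=W
t=34: phase=(17,0,14,17) vs β=10 → FL=W FR=S RL=W RR=W

t=3: FL=S FR=S RL=S RR=S
t=14: FL=W FR=S RL=W RR=W
t=20: FL=S FR=S RL=S RR=S
t=22: FL=S FR=S RL=S RR=S
t=26: FL=S FR=W RL=S RR=S
t=30: FL=W FR=W RL=W RR=W
t=33: FL=W FR=W RL=W RR=W
t=34: FL=W FR=S RL=W RR=W


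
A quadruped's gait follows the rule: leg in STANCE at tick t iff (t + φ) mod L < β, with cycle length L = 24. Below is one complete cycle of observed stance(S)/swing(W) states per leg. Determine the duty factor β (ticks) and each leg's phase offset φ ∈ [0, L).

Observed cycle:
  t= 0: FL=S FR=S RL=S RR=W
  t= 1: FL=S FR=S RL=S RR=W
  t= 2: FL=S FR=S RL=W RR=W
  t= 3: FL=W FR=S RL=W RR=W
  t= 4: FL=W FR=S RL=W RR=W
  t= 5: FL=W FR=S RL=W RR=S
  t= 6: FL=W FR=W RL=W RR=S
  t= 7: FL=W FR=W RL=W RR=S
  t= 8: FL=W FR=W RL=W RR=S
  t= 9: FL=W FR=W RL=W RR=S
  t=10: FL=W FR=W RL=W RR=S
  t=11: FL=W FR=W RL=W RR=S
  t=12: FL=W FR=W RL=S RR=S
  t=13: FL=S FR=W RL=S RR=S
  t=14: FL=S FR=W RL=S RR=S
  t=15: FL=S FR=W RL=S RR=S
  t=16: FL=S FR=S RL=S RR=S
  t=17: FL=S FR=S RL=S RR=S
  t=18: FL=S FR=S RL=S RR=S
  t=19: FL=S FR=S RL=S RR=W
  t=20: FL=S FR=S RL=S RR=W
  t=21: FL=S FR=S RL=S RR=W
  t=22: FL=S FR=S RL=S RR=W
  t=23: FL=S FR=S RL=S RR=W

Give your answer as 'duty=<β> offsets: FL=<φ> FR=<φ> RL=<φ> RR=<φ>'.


duty β = stance ticks per leg = 14
FL: stance ticks = 14; W→S at t=13 → φ=11
FR: stance ticks = 14; W→S at t=16 → φ=8
RL: stance ticks = 14; W→S at t=12 → φ=12
RR: stance ticks = 14; W→S at t=5 → φ=19

duty=14 offsets: FL=11 FR=8 RL=12 RR=19


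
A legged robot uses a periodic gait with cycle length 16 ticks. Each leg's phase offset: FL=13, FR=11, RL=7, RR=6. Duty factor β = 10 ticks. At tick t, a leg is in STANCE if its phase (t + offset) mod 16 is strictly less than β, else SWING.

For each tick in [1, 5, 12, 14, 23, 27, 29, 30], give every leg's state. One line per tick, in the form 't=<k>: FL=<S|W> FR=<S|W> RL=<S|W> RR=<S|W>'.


t=1: phase=(14,12,8,7) vs β=10 → FL=W FR=W RL=S RR=S
t=5: phase=(2,0,12,11) vs β=10 → FL=S FR=S RL=W RR=W
t=12: phase=(9,7,3,2) vs β=10 → FL=S FR=S RL=S RR=S
t=14: phase=(11,9,5,4) vs β=10 → FL=W FR=S RL=S RR=S
t=23: phase=(4,2,14,13) vs β=10 → FL=S FR=S RL=W RR=W
t=27: phase=(8,6,2,1) vs β=10 → FL=S FR=S RL=S RR=S
t=29: phase=(10,8,4,3) vs β=10 → FL=W FR=S RL=S RR=S
t=30: phase=(11,9,5,4) vs β=10 → FL=W FR=S RL=S RR=S

t=1: FL=W FR=W RL=S RR=S
t=5: FL=S FR=S RL=W RR=W
t=12: FL=S FR=S RL=S RR=S
t=14: FL=W FR=S RL=S RR=S
t=23: FL=S FR=S RL=W RR=W
t=27: FL=S FR=S RL=S RR=S
t=29: FL=W FR=S RL=S RR=S
t=30: FL=W FR=S RL=S RR=S


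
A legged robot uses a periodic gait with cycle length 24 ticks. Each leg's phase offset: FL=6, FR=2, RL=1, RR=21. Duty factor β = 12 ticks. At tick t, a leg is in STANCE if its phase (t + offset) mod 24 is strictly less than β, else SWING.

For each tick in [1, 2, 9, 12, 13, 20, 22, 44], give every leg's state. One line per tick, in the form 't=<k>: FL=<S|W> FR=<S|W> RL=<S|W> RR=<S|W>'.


t=1: FL=S FR=S RL=S RR=W
t=2: FL=S FR=S RL=S RR=W
t=9: FL=W FR=S RL=S RR=S
t=12: FL=W FR=W RL=W RR=S
t=13: FL=W FR=W RL=W RR=S
t=20: FL=S FR=W RL=W RR=W
t=22: FL=S FR=S RL=W RR=W
t=44: FL=S FR=W RL=W RR=W

t=1: phase=(7,3,2,22) vs β=12 → FL=S FR=S RL=S RR=W
t=2: phase=(8,4,3,23) vs β=12 → FL=S FR=S RL=S RR=W
t=9: phase=(15,11,10,6) vs β=12 → FL=W FR=S RL=S RR=S
t=12: phase=(18,14,13,9) vs β=12 → FL=W FR=W RL=W RR=S
t=13: phase=(19,15,14,10) vs β=12 → FL=W FR=W RL=W RR=S
t=20: phase=(2,22,21,17) vs β=12 → FL=S FR=W RL=W RR=W
t=22: phase=(4,0,23,19) vs β=12 → FL=S FR=S RL=W RR=W
t=44: phase=(2,22,21,17) vs β=12 → FL=S FR=W RL=W RR=W


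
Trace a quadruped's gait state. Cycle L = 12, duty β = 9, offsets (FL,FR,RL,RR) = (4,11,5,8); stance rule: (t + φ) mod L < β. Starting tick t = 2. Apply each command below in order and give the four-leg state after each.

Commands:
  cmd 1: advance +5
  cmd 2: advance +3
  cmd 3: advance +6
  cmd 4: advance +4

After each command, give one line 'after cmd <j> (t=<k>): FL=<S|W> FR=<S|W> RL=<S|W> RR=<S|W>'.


after cmd 1 (t=7): FL=W FR=S RL=S RR=S
after cmd 2 (t=10): FL=S FR=W RL=S RR=S
after cmd 3 (t=16): FL=S FR=S RL=W RR=S
after cmd 4 (t=20): FL=S FR=S RL=S RR=S

start t=2: FL=S FR=S RL=S RR=W
cmd 1: advance +5 → t=7, phase=(11,6,0,3) → FL=W FR=S RL=S RR=S
cmd 2: advance +3 → t=10, phase=(2,9,3,6) → FL=S FR=W RL=S RR=S
cmd 3: advance +6 → t=16, phase=(8,3,9,0) → FL=S FR=S RL=W RR=S
cmd 4: advance +4 → t=20, phase=(0,7,1,4) → FL=S FR=S RL=S RR=S


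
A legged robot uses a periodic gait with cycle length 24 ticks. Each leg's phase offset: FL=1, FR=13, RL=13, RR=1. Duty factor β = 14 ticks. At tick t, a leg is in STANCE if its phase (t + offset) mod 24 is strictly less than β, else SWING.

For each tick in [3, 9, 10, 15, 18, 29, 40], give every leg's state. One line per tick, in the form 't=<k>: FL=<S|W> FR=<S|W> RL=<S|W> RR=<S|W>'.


t=3: FL=S FR=W RL=W RR=S
t=9: FL=S FR=W RL=W RR=S
t=10: FL=S FR=W RL=W RR=S
t=15: FL=W FR=S RL=S RR=W
t=18: FL=W FR=S RL=S RR=W
t=29: FL=S FR=W RL=W RR=S
t=40: FL=W FR=S RL=S RR=W

t=3: phase=(4,16,16,4) vs β=14 → FL=S FR=W RL=W RR=S
t=9: phase=(10,22,22,10) vs β=14 → FL=S FR=W RL=W RR=S
t=10: phase=(11,23,23,11) vs β=14 → FL=S FR=W RL=W RR=S
t=15: phase=(16,4,4,16) vs β=14 → FL=W FR=S RL=S RR=W
t=18: phase=(19,7,7,19) vs β=14 → FL=W FR=S RL=S RR=W
t=29: phase=(6,18,18,6) vs β=14 → FL=S FR=W RL=W RR=S
t=40: phase=(17,5,5,17) vs β=14 → FL=W FR=S RL=S RR=W


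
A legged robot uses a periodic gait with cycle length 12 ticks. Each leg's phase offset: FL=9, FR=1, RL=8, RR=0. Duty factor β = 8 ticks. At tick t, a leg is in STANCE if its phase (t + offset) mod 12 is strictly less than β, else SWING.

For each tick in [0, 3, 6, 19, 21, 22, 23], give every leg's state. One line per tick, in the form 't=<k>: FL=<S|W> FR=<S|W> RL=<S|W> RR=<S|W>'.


t=0: phase=(9,1,8,0) vs β=8 → FL=W FR=S RL=W RR=S
t=3: phase=(0,4,11,3) vs β=8 → FL=S FR=S RL=W RR=S
t=6: phase=(3,7,2,6) vs β=8 → FL=S FR=S RL=S RR=S
t=19: phase=(4,8,3,7) vs β=8 → FL=S FR=W RL=S RR=S
t=21: phase=(6,10,5,9) vs β=8 → FL=S FR=W RL=S RR=W
t=22: phase=(7,11,6,10) vs β=8 → FL=S FR=W RL=S RR=W
t=23: phase=(8,0,7,11) vs β=8 → FL=W FR=S RL=S RR=W

t=0: FL=W FR=S RL=W RR=S
t=3: FL=S FR=S RL=W RR=S
t=6: FL=S FR=S RL=S RR=S
t=19: FL=S FR=W RL=S RR=S
t=21: FL=S FR=W RL=S RR=W
t=22: FL=S FR=W RL=S RR=W
t=23: FL=W FR=S RL=S RR=W
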